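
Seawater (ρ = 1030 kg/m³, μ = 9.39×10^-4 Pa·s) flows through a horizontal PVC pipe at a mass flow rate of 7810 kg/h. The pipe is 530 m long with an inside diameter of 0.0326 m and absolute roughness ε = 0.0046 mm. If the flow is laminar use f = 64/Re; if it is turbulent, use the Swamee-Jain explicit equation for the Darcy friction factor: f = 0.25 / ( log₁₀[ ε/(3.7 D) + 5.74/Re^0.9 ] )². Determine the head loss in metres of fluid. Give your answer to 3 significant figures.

ṁ = 7810 kg/h = 7810/3600 = 2.169 kg/s.
A = πD²/4 = π(0.0326)²/4 = 0.0008347 m²; mean velocity V = ṁ/(ρA) = 2.169/(1030 · 0.0008347) = 2.523 m/s.
Reynolds number Re = ρVD/μ = 1030 · 2.523 · 0.0326 / 0.000939 = 9.024e+04.
Re > 4000 → turbulent. Relative roughness ε/D = 4.6e-06/0.0326 = 0.000141. Swamee-Jain: f = 0.25/(log₁₀[0.000141/3.7 + 5.74/9.024e+04^0.9])² = 0.25/(log₁₀[3.81e-05 + 0.000199])² = 0.25/(-3.625)² = 0.01903.
Darcy-Weisbach: ΔP = f(L/D)(ρV²/2) = 0.01903·(530/0.0326)·(1030·2.523²/2) = 0.01903·1.626e+04·3279 = 1.014e+06 Pa.
Head loss h_f = ΔP/(ρg) = 1.014e+06/(1030·9.81) = 100 m.

h_f ≈ 100 m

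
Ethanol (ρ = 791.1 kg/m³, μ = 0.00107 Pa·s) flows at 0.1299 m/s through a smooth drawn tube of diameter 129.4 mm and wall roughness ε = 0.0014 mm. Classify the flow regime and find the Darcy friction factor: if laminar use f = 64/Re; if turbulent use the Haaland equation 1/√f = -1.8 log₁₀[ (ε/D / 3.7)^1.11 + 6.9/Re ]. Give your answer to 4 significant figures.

f ≈ 0.02913

Re = ρVD/μ = 791.1·0.1299·0.1294/0.00107 = 1.243e+04.
Re > 4000 → turbulent. ε/D = 1.4e-06/0.1294 = 1.08e-05; Haaland: 1/√f = -1.8 log₁₀[7.2e-07 + 0.000555] = 5.859, so f = 0.02913.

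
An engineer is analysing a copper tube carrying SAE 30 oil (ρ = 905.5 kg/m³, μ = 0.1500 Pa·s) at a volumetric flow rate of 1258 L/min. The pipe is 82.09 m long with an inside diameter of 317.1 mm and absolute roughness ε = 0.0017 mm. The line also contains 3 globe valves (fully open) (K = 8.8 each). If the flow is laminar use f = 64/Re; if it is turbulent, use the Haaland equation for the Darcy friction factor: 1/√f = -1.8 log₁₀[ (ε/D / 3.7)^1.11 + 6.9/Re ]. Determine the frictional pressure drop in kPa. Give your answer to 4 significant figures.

ΔP ≈ 1.883 kPa

Q = 1258 L/min = 1258/60000 = 0.02097 m³/s.
Cross-sectional area A = πD²/4 = π(0.3171)²/4 = 0.07897 m²; mean velocity V = Q/A = 0.02097/0.07897 = 0.2655 m/s.
Reynolds number Re = ρVD/μ = 905.5 · 0.2655 · 0.3171 / 0.15 = 508.2.
Re < 2300 → laminar flow, so f = 64/Re = 64/508.2 = 0.1259 (the turbulent correlation is not needed).
Total minor-loss coefficient ΣK = 3·8.8 = 26.4.
ΔP = [f·L/D + ΣK]·(ρV²/2) = [0.1259·82.09/0.3171 + 26.4]·(905.5·0.2655²/2) = [32.6 + 26.4]·31.91 = 1883 Pa.
ΔP = 1883 Pa = 1.883 kPa.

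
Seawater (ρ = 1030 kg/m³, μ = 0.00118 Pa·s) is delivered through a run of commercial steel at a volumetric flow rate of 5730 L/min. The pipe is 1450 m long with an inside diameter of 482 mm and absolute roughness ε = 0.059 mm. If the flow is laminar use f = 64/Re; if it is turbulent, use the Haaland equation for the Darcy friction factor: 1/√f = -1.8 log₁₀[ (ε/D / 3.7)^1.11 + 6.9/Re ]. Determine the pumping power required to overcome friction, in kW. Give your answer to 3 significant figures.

Q = 5730 L/min = 5730/60000 = 0.0955 m³/s.
Cross-sectional area A = πD²/4 = π(0.482)²/4 = 0.1825 m²; mean velocity V = Q/A = 0.0955/0.1825 = 0.5234 m/s.
Reynolds number Re = ρVD/μ = 1030 · 0.5234 · 0.482 / 0.00118 = 2.202e+05.
Re > 4000 → turbulent. Relative roughness ε/D = 5.9e-05/0.482 = 0.000122. Haaland: 1/√f = -1.8 log₁₀[(0.000122/3.7)^1.11 + 6.9/2.202e+05] = -1.8 log₁₀[1.06e-05 + 3.13e-05] = 7.879, so f = 0.01611.
Darcy-Weisbach: ΔP = f(L/D)(ρV²/2) = 0.01611·(1450/0.482)·(1030·0.5234²/2) = 0.01611·3008·141.1 = 6837 Pa.
Pumping power P = QΔP = 0.0955·6837 = 652.9 W = 0.653 kW.

P ≈ 0.653 kW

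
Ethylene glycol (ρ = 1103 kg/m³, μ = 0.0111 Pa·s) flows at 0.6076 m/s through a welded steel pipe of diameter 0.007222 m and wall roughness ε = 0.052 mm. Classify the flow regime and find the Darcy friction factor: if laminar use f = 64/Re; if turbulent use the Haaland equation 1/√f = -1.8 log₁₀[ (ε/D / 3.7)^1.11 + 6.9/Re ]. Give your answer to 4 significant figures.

Re = ρVD/μ = 1103·0.6076·0.007222/0.0111 = 436.
Re < 2300 → laminar, so f = 64/Re = 0.1468 (roughness is irrelevant in laminar flow).

f ≈ 0.1468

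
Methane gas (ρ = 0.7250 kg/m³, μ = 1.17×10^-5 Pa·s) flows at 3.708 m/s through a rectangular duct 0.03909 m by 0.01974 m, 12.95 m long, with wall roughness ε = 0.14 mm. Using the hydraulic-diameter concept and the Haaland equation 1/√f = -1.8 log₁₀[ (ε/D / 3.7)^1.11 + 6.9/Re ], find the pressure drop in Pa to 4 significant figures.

ΔP ≈ 101.6 Pa

Hydraulic diameter D_h = 4A/P = 4·(0.03909·0.01974)/(2·(0.03909+0.01974)) = 0.003087/0.1177 = 0.02623 m.
Re = ρVD_h/μ = 0.725·3.708·0.02623/1.17e-05 = 6027.
ε/D_h = 0.00014/0.02623 = 0.00534; Haaland gives 1/√f = -1.8 log₁₀[0.000702+0.00114] = 4.92, so f = 0.04131.
ΔP = f(L/D_h)(ρV²/2) = 0.04131·12.95/0.02623·4.984 = 101.6 Pa.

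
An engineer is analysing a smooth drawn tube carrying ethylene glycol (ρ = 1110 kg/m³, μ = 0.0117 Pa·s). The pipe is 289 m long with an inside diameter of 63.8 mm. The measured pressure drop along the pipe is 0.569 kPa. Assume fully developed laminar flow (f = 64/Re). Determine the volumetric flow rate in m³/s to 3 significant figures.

For laminar flow, f = 64/Re with Re = ρVD/μ, so Darcy-Weisbach reduces to ΔP = 32μLV/D². Solving for V: V = ΔP·D²/(32μL) = 569·(0.0638)²/(32·0.0117·289) = 0.02141 m/s.
Check: Re = ρVD/μ = 1110·0.02141·0.0638/0.0117 = 129.6 < 2300, so the laminar assumption holds.
Q = V·A = 0.02141·(π/4·0.0638²) = 6.843e-05 m³/s = 6.84×10^-5 m³/s.

Q ≈ 6.84×10^-5 m³/s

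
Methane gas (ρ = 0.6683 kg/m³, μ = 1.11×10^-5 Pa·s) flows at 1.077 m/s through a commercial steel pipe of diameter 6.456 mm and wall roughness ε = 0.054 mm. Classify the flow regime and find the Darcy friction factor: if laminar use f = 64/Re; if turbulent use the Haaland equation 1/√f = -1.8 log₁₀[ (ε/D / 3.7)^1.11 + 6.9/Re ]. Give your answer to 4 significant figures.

Re = ρVD/μ = 0.6683·1.077·0.006456/1.11e-05 = 418.6.
Re < 2300 → laminar, so f = 64/Re = 0.1529 (roughness is irrelevant in laminar flow).

f ≈ 0.1529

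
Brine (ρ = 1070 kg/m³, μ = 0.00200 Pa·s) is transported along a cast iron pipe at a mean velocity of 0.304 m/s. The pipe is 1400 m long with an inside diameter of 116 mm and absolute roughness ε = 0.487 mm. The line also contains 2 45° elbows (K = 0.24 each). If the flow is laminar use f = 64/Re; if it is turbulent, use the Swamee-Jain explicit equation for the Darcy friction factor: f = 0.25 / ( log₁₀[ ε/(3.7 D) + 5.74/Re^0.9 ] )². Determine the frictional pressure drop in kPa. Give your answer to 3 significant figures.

ΔP ≈ 20.3 kPa

Reynolds number Re = ρVD/μ = 1070 · 0.304 · 0.116 / 0.002 = 1.887e+04.
Re > 4000 → turbulent. Relative roughness ε/D = 0.000487/0.116 = 0.0042. Swamee-Jain: f = 0.25/(log₁₀[0.0042/3.7 + 5.74/1.887e+04^0.9])² = 0.25/(log₁₀[0.00113 + 0.000814])² = 0.25/(-2.71)² = 0.03404.
Total minor-loss coefficient ΣK = 2·0.24 = 0.48.
ΔP = [f·L/D + ΣK]·(ρV²/2) = [0.03404·1400/0.116 + 0.48]·(1070·0.304²/2) = [410.8 + 0.48]·49.44 = 2.033e+04 Pa.
ΔP = 2.033e+04 Pa = 20.3 kPa.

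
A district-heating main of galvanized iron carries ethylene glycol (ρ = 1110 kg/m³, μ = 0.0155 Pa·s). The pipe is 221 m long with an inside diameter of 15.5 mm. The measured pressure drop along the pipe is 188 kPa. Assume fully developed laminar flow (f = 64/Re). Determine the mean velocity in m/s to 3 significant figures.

For laminar flow, f = 64/Re with Re = ρVD/μ, so Darcy-Weisbach reduces to ΔP = 32μLV/D². Solving for V: V = ΔP·D²/(32μL) = 1.88e+05·(0.0155)²/(32·0.0155·221) = 0.412 m/s.
Check: Re = ρVD/μ = 1110·0.412·0.0155/0.0155 = 457.4 < 2300, so the laminar assumption holds.

V ≈ 0.412 m/s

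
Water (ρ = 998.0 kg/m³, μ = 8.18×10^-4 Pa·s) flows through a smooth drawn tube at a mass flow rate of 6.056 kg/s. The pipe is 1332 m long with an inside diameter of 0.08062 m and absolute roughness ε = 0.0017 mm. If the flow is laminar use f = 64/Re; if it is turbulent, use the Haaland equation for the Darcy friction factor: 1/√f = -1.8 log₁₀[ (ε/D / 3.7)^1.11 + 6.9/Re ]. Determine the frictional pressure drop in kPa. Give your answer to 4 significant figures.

A = πD²/4 = π(0.08062)²/4 = 0.005105 m²; mean velocity V = ṁ/(ρA) = 6.056/(998 · 0.005105) = 1.189 m/s.
Reynolds number Re = ρVD/μ = 998 · 1.189 · 0.08062 / 0.000818 = 1.169e+05.
Re > 4000 → turbulent. Relative roughness ε/D = 1.7e-06/0.08062 = 2.11e-05. Haaland: 1/√f = -1.8 log₁₀[(2.11e-05/3.7)^1.11 + 6.9/1.169e+05] = -1.8 log₁₀[1.51e-06 + 5.9e-05] = 7.593, so f = 0.01735.
Darcy-Weisbach: ΔP = f(L/D)(ρV²/2) = 0.01735·(1332/0.08062)·(998·1.189²/2) = 0.01735·1.652e+04·705.1 = 2.021e+05 Pa.
ΔP = 2.021e+05 Pa = 202.1 kPa.

ΔP ≈ 202.1 kPa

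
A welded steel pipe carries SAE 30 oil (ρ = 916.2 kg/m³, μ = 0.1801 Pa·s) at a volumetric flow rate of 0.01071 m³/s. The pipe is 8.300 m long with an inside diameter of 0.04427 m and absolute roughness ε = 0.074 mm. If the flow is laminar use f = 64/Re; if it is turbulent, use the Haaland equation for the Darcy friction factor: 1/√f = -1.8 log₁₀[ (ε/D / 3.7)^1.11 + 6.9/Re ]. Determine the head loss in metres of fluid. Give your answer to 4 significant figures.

Cross-sectional area A = πD²/4 = π(0.04427)²/4 = 0.001539 m²; mean velocity V = Q/A = 0.01071/0.001539 = 6.958 m/s.
Reynolds number Re = ρVD/μ = 916.2 · 6.958 · 0.04427 / 0.18 = 1567.
Re < 2300 → laminar flow, so f = 64/Re = 64/1567 = 0.04084 (the turbulent correlation is not needed).
Darcy-Weisbach: ΔP = f(L/D)(ρV²/2) = 0.04084·(8.3/0.04427)·(916.2·6.958²/2) = 0.04084·187.5·2.218e+04 = 1.698e+05 Pa.
Head loss h_f = ΔP/(ρg) = 1.698e+05/(916.2·9.81) = 18.89 m.

h_f ≈ 18.89 m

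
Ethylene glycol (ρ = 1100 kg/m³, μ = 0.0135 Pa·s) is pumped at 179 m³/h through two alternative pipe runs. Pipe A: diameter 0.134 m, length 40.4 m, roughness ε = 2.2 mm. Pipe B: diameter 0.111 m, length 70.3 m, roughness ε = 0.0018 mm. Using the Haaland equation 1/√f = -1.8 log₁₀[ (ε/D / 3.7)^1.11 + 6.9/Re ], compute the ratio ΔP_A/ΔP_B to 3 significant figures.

ΔP_A/ΔP_B ≈ 0.492

Pipe A: V = Q/A = 0.04972/0.0141 = 3.526 m/s; Re = 3.85e+04; ε/D = 0.0164; Haaland → f = 0.04633; ΔP_A = f(L/D)(ρV²/2) = 9.551e+04 Pa.
Pipe B: V = Q/A = 0.04972/0.009677 = 5.138 m/s; Re = 4.647e+04; ε/D = 1.62e-05; Haaland → f = 0.02109; ΔP_B = f(L/D)(ρV²/2) = 1.94e+05 Pa.
ΔP_A/ΔP_B = 9.551e+04/1.94e+05 = 0.492.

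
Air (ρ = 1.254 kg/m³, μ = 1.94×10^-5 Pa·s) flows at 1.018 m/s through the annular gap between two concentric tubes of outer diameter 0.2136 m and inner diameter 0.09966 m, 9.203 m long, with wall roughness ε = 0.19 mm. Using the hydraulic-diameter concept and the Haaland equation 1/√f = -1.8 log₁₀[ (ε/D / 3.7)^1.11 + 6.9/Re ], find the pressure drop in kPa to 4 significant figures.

Hydraulic diameter D_h = 4A/P = D_o - D_i = 0.2136 - 0.09966 = 0.1139 m.
Re = ρVD_h/μ = 1.254·1.018·0.1139/1.94e-05 = 7498.
ε/D_h = 0.00019/0.1139 = 0.00167; Haaland gives 1/√f = -1.8 log₁₀[0.000193+0.00092] = 5.316, so f = 0.03539.
ΔP = f(L/D_h)(ρV²/2) = 0.03539·9.203/0.1139·0.6498 = 1.857 Pa.
ΔP = 0.001857 kPa.

ΔP ≈ 0.001857 kPa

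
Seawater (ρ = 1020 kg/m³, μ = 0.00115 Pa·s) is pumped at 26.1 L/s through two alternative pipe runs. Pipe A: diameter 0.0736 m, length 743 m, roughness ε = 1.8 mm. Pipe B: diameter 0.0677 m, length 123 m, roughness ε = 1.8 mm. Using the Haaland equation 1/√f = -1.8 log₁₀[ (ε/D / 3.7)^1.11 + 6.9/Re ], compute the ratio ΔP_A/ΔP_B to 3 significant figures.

Pipe A: V = Q/A = 0.0261/0.004254 = 6.135 m/s; Re = 4.005e+05; ε/D = 0.0245; Haaland → f = 0.05281; ΔP_A = f(L/D)(ρV²/2) = 1.023e+07 Pa.
Pipe B: V = Q/A = 0.0261/0.0036 = 7.251 m/s; Re = 4.354e+05; ε/D = 0.0266; Haaland → f = 0.0546; ΔP_B = f(L/D)(ρV²/2) = 2.659e+06 Pa.
ΔP_A/ΔP_B = 1.023e+07/2.659e+06 = 3.85.

ΔP_A/ΔP_B ≈ 3.85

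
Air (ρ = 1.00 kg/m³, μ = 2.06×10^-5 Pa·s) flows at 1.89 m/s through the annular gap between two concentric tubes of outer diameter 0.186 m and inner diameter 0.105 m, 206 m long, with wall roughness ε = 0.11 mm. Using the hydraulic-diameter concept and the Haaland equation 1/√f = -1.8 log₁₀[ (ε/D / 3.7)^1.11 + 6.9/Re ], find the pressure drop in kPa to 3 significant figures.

Hydraulic diameter D_h = 4A/P = D_o - D_i = 0.186 - 0.105 = 0.081 m.
Re = ρVD_h/μ = 1·1.89·0.081/2.06e-05 = 7432.
ε/D_h = 0.00011/0.081 = 0.00136; Haaland gives 1/√f = -1.8 log₁₀[0.000154+0.000928] = 5.338, so f = 0.03509.
ΔP = f(L/D_h)(ρV²/2) = 0.03509·206/0.081·1.786 = 159.4 Pa.
ΔP = 0.159 kPa.

ΔP ≈ 0.159 kPa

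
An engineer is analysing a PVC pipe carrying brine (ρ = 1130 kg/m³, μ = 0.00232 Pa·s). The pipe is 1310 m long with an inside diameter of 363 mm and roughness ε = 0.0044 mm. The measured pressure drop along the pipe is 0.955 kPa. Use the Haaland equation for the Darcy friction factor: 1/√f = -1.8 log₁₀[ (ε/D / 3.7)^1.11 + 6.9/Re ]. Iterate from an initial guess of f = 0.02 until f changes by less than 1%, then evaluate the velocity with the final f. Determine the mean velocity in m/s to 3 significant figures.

Rearranging Darcy-Weisbach: V = √(2·ΔP·D/(f·L·ρ)). With ε/D = 4.4e-06/0.363 = 1.21e-05, iterate starting from f = 0.02:
  f = 0.02 → V = √(2·955·0.363/(0.02·1310·1130)) = 0.153 m/s; Re = ρVD/μ = 2.706e+04; f → 0.02392
  f = 0.02392 → V = 0.1399 m/s; Re = 2.474e+04; f → 0.02445
  f = 0.02445 → V = 0.1384 m/s; Re = 2.447e+04; f → 0.02451
Converged (Δf/f < 1%). With the final f = 0.02451: V = √(2·955·0.363/(0.02451·1310·1130)) = 0.1382 m/s.

V ≈ 0.138 m/s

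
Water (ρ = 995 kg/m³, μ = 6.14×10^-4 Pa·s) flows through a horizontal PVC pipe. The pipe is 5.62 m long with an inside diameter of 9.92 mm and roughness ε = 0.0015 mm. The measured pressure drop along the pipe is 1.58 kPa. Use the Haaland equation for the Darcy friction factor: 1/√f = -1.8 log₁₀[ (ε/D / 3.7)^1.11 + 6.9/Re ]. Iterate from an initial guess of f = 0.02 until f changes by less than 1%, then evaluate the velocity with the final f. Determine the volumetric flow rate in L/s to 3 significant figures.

Q ≈ 0.0309 L/s

Rearranging Darcy-Weisbach: V = √(2·ΔP·D/(f·L·ρ)). With ε/D = 1.5e-06/0.00992 = 0.000151, iterate starting from f = 0.02:
  f = 0.02 → V = √(2·1580·0.00992/(0.02·5.62·995)) = 0.5294 m/s; Re = ρVD/μ = 8511; f → 0.03245
  f = 0.03245 → V = 0.4156 m/s; Re = 6681; f → 0.03475
  f = 0.03475 → V = 0.4017 m/s; Re = 6457; f → 0.03509
Converged (Δf/f < 1%). With the final f = 0.03509: V = √(2·1580·0.00992/(0.03509·5.62·995)) = 0.3997 m/s.
Q = V·A = 0.3997·(π/4·0.00992²) = 3.089e-05 m³/s = 0.0309 L/s.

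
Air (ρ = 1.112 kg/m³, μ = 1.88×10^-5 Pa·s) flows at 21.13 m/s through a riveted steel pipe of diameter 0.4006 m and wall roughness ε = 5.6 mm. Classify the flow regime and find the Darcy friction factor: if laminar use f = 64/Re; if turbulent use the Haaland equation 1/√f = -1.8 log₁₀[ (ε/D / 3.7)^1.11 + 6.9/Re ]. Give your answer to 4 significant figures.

f ≈ 0.04277

Re = ρVD/μ = 1.112·21.13·0.4006/1.88e-05 = 5.007e+05.
Re > 4000 → turbulent. ε/D = 0.0056/0.4006 = 0.014; Haaland: 1/√f = -1.8 log₁₀[0.00205 + 1.38e-05] = 4.835, so f = 0.04277.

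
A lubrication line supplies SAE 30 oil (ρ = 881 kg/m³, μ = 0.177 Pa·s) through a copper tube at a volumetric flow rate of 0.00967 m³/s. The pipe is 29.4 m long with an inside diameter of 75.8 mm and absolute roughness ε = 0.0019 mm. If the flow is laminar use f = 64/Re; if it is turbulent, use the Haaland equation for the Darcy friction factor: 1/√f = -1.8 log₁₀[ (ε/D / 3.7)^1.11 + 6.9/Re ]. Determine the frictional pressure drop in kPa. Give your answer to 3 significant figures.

ΔP ≈ 62.1 kPa

Cross-sectional area A = πD²/4 = π(0.0758)²/4 = 0.004513 m²; mean velocity V = Q/A = 0.00967/0.004513 = 2.143 m/s.
Reynolds number Re = ρVD/μ = 881 · 2.143 · 0.0758 / 0.177 = 808.5.
Re < 2300 → laminar flow, so f = 64/Re = 64/808.5 = 0.07916 (the turbulent correlation is not needed).
Darcy-Weisbach: ΔP = f(L/D)(ρV²/2) = 0.07916·(29.4/0.0758)·(881·2.143²/2) = 0.07916·387.9·2023 = 6.211e+04 Pa.
ΔP = 6.211e+04 Pa = 62.1 kPa.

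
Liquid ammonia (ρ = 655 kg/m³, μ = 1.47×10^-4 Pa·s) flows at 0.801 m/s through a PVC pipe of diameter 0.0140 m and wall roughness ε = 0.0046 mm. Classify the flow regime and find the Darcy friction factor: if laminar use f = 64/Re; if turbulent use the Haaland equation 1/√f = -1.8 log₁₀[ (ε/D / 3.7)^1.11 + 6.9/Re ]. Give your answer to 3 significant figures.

f ≈ 0.0217

Re = ρVD/μ = 655·0.801·0.014/0.000147 = 4.997e+04.
Re > 4000 → turbulent. ε/D = 4.6e-06/0.014 = 0.000329; Haaland: 1/√f = -1.8 log₁₀[3.18e-05 + 0.000138] = 6.786, so f = 0.02172.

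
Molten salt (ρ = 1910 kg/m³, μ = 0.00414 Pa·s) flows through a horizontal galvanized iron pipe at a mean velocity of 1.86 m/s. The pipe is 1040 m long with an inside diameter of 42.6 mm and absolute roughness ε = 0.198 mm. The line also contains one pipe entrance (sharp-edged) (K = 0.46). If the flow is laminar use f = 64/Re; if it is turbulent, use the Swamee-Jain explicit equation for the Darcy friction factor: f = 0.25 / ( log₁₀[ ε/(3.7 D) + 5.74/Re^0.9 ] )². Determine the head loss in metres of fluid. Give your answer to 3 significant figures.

h_f ≈ 141 m

Reynolds number Re = ρVD/μ = 1910 · 1.86 · 0.0426 / 0.00414 = 3.656e+04.
Re > 4000 → turbulent. Relative roughness ε/D = 0.000198/0.0426 = 0.00465. Swamee-Jain: f = 0.25/(log₁₀[0.00465/3.7 + 5.74/3.656e+04^0.9])² = 0.25/(log₁₀[0.00126 + 0.000449])² = 0.25/(-2.768)² = 0.03262.
Total minor-loss coefficient ΣK = 1·0.46 = 0.46.
ΔP = [f·L/D + ΣK]·(ρV²/2) = [0.03262·1040/0.0426 + 0.46]·(1910·1.86²/2) = [796.5 + 0.46]·3304 = 2.633e+06 Pa.
Head loss h_f = ΔP/(ρg) = 2.633e+06/(1910·9.81) = 141 m.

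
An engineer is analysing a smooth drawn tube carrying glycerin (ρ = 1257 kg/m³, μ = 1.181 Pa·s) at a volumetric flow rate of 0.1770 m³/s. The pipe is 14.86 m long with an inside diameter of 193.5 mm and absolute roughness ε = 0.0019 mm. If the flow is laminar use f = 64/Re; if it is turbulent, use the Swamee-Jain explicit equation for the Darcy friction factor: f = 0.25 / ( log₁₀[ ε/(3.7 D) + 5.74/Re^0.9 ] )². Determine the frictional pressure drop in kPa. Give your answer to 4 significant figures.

ΔP ≈ 90.28 kPa

Cross-sectional area A = πD²/4 = π(0.1935)²/4 = 0.02941 m²; mean velocity V = Q/A = 0.177/0.02941 = 6.019 m/s.
Reynolds number Re = ρVD/μ = 1257 · 6.019 · 0.1935 / 1.18 = 1240.
Re < 2300 → laminar flow, so f = 64/Re = 64/1240 = 0.05163 (the turbulent correlation is not needed).
Darcy-Weisbach: ΔP = f(L/D)(ρV²/2) = 0.05163·(14.86/0.1935)·(1257·6.019²/2) = 0.05163·76.8·2.277e+04 = 9.028e+04 Pa.
ΔP = 9.028e+04 Pa = 90.28 kPa.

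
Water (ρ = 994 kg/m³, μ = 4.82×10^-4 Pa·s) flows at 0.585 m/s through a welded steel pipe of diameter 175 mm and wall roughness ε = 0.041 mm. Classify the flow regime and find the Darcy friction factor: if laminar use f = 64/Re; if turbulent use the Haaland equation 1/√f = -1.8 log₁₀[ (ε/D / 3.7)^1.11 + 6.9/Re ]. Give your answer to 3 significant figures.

f ≈ 0.0170

Re = ρVD/μ = 994·0.585·0.175/0.000482 = 2.111e+05.
Re > 4000 → turbulent. ε/D = 4.1e-05/0.175 = 0.000234; Haaland: 1/√f = -1.8 log₁₀[2.19e-05 + 3.27e-05] = 7.674, so f = 0.01698.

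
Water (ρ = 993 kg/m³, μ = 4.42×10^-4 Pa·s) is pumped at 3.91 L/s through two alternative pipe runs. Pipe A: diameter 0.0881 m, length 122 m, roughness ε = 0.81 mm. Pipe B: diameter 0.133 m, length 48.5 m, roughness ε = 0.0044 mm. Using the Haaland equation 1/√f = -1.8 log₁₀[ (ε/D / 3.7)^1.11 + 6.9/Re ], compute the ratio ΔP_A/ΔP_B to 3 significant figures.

Pipe A: V = Q/A = 0.00391/0.006096 = 0.6414 m/s; Re = 1.27e+05; ε/D = 0.00919; Haaland → f = 0.03739; ΔP_A = f(L/D)(ρV²/2) = 1.058e+04 Pa.
Pipe B: V = Q/A = 0.00391/0.01389 = 0.2814 m/s; Re = 8.409e+04; ε/D = 3.31e-05; Haaland → f = 0.01861; ΔP_B = f(L/D)(ρV²/2) = 266.8 Pa.
ΔP_A/ΔP_B = 1.058e+04/266.8 = 39.6.

ΔP_A/ΔP_B ≈ 39.6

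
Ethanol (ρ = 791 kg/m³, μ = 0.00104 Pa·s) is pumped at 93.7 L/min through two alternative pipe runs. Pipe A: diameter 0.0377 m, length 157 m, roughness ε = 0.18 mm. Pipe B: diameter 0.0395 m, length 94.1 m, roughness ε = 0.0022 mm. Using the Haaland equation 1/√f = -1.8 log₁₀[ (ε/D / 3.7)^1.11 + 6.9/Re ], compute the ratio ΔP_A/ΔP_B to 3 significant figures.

Pipe A: V = Q/A = 0.001562/0.001116 = 1.399 m/s; Re = 4.011e+04; ε/D = 0.00477; Haaland → f = 0.0321; ΔP_A = f(L/D)(ρV²/2) = 1.035e+05 Pa.
Pipe B: V = Q/A = 0.001562/0.001225 = 1.274 m/s; Re = 3.829e+04; ε/D = 5.57e-05; Haaland → f = 0.02214; ΔP_B = f(L/D)(ρV²/2) = 3.388e+04 Pa.
ΔP_A/ΔP_B = 1.035e+05/3.388e+04 = 3.05.

ΔP_A/ΔP_B ≈ 3.05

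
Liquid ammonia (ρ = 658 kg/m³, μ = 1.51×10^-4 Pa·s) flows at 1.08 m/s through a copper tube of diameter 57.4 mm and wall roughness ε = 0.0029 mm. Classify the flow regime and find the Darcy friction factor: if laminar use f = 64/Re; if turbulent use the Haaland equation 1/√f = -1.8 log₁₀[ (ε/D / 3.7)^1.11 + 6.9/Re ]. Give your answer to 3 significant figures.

f ≈ 0.0150

Re = ρVD/μ = 658·1.08·0.0574/0.000151 = 2.701e+05.
Re > 4000 → turbulent. ε/D = 2.9e-06/0.0574 = 5.05e-05; Haaland: 1/√f = -1.8 log₁₀[3.98e-06 + 2.55e-05] = 8.154, so f = 0.01504.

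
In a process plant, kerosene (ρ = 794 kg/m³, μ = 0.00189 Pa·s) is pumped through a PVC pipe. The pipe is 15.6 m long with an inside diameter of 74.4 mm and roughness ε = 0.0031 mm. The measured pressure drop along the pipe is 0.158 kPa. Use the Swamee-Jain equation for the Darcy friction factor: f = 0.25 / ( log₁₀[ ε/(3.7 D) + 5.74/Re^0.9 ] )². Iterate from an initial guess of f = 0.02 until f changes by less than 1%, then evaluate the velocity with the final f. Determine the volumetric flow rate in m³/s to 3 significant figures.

Rearranging Darcy-Weisbach: V = √(2·ΔP·D/(f·L·ρ)). With ε/D = 3.1e-06/0.0744 = 4.17e-05, iterate starting from f = 0.02:
  f = 0.02 → V = √(2·158·0.0744/(0.02·15.6·794)) = 0.3081 m/s; Re = ρVD/μ = 9629; f → 0.03137
  f = 0.03137 → V = 0.246 m/s; Re = 7688; f → 0.03341
  f = 0.03341 → V = 0.2384 m/s; Re = 7450; f → 0.03371
Converged (Δf/f < 1%). With the final f = 0.03371: V = √(2·158·0.0744/(0.03371·15.6·794)) = 0.2373 m/s.
Q = V·A = 0.2373·(π/4·0.0744²) = 0.001032 m³/s = 0.00103 m³/s.

Q ≈ 0.00103 m³/s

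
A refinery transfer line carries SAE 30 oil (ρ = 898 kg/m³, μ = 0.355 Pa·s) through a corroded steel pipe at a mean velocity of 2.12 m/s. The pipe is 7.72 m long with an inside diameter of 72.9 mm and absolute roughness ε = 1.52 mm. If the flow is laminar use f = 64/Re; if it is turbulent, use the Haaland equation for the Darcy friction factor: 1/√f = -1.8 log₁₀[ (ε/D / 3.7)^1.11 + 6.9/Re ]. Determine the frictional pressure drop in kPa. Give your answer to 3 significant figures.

Reynolds number Re = ρVD/μ = 898 · 2.12 · 0.0729 / 0.355 = 390.9.
Re < 2300 → laminar flow, so f = 64/Re = 64/390.9 = 0.1637 (the turbulent correlation is not needed).
Darcy-Weisbach: ΔP = f(L/D)(ρV²/2) = 0.1637·(7.72/0.0729)·(898·2.12²/2) = 0.1637·105.9·2018 = 3.498e+04 Pa.
ΔP = 3.498e+04 Pa = 35.0 kPa.

ΔP ≈ 35.0 kPa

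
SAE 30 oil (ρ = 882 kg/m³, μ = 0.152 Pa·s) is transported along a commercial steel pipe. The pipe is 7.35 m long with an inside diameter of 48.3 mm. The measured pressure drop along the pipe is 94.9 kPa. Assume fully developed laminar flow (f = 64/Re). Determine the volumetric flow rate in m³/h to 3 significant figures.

Q ≈ 40.8 m³/h

For laminar flow, f = 64/Re with Re = ρVD/μ, so Darcy-Weisbach reduces to ΔP = 32μLV/D². Solving for V: V = ΔP·D²/(32μL) = 9.49e+04·(0.0483)²/(32·0.152·7.35) = 6.193 m/s.
Check: Re = ρVD/μ = 882·6.193·0.0483/0.152 = 1736 < 2300, so the laminar assumption holds.
Q = V·A = 6.193·(π/4·0.0483²) = 0.01135 m³/s = 40.8 m³/h.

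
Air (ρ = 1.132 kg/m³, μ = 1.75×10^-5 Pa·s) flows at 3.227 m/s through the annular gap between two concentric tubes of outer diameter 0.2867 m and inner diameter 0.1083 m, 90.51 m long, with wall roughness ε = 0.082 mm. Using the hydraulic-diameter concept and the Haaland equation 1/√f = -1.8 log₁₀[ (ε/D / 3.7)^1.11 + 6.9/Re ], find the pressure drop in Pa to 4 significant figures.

ΔP ≈ 69.83 Pa

Hydraulic diameter D_h = 4A/P = D_o - D_i = 0.2867 - 0.1083 = 0.1784 m.
Re = ρVD_h/μ = 1.132·3.227·0.1784/1.75e-05 = 3.724e+04.
ε/D_h = 8.2e-05/0.1784 = 0.00046; Haaland gives 1/√f = -1.8 log₁₀[4.62e-05+0.000185] = 6.544, so f = 0.02335.
ΔP = f(L/D_h)(ρV²/2) = 0.02335·90.51/0.1784·5.894 = 69.83 Pa.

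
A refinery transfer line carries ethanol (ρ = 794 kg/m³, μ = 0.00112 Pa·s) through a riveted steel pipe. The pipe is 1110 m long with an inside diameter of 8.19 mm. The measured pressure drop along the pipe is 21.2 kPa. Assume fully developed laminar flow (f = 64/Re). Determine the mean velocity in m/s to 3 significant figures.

For laminar flow, f = 64/Re with Re = ρVD/μ, so Darcy-Weisbach reduces to ΔP = 32μLV/D². Solving for V: V = ΔP·D²/(32μL) = 2.12e+04·(0.00819)²/(32·0.00112·1110) = 0.03574 m/s.
Check: Re = ρVD/μ = 794·0.03574·0.00819/0.00112 = 207.5 < 2300, so the laminar assumption holds.

V ≈ 0.0357 m/s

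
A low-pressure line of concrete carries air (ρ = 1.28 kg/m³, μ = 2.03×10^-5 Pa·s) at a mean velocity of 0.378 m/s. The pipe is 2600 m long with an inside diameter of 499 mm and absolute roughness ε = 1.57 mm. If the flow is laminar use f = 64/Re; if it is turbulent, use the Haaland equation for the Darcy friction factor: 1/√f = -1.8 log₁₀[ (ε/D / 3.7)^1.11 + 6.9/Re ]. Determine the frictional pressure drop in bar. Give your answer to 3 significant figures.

ΔP ≈ 1.62×10^-4 bar

Reynolds number Re = ρVD/μ = 1.28 · 0.378 · 0.499 / 2.03e-05 = 1.189e+04.
Re > 4000 → turbulent. Relative roughness ε/D = 0.00157/0.499 = 0.00315. Haaland: 1/√f = -1.8 log₁₀[(0.00315/3.7)^1.11 + 6.9/1.189e+04] = -1.8 log₁₀[0.000391 + 0.00058] = 5.423, so f = 0.034.
Darcy-Weisbach: ΔP = f(L/D)(ρV²/2) = 0.034·(2600/0.499)·(1.28·0.378²/2) = 0.034·5210·0.09145 = 16.2 Pa.
ΔP = 16.2 Pa = 1.62×10^-4 bar.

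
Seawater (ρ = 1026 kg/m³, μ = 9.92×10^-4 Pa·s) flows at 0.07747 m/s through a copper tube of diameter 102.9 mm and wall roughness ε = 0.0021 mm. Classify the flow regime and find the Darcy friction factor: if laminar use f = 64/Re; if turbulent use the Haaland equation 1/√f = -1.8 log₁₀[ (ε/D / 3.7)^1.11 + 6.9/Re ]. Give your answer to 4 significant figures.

Re = ρVD/μ = 1026·0.07747·0.1029/0.000992 = 8245.
Re > 4000 → turbulent. ε/D = 2.1e-06/0.1029 = 2.04e-05; Haaland: 1/√f = -1.8 log₁₀[1.46e-06 + 0.000837] = 5.538, so f = 0.03261.

f ≈ 0.03261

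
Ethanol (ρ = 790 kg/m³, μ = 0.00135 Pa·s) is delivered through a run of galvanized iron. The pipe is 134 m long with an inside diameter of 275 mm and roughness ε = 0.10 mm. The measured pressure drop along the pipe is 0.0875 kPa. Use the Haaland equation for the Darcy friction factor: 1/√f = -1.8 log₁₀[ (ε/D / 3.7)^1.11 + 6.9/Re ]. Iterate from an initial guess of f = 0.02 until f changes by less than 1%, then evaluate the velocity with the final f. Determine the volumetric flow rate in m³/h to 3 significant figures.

Q ≈ 28.3 m³/h

Rearranging Darcy-Weisbach: V = √(2·ΔP·D/(f·L·ρ)). With ε/D = 0.0001/0.275 = 0.000364, iterate starting from f = 0.02:
  f = 0.02 → V = √(2·87.5·0.275/(0.02·134·790)) = 0.1508 m/s; Re = ρVD/μ = 2.426e+04; f → 0.02527
  f = 0.02527 → V = 0.1341 m/s; Re = 2.158e+04; f → 0.02594
  f = 0.02594 → V = 0.1324 m/s; Re = 2.13e+04; f → 0.02602
Converged (Δf/f < 1%). With the final f = 0.02602: V = √(2·87.5·0.275/(0.02602·134·790)) = 0.1322 m/s.
Q = V·A = 0.1322·(π/4·0.275²) = 0.007851 m³/s = 28.3 m³/h.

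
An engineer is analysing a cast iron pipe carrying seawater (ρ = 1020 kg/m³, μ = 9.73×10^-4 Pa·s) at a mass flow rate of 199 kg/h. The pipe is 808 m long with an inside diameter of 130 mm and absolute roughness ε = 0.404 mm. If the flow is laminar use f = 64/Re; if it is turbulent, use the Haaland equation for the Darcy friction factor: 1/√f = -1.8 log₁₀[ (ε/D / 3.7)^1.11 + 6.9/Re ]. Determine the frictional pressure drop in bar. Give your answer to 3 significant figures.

ṁ = 199 kg/h = 199/3600 = 0.05528 kg/s.
A = πD²/4 = π(0.13)²/4 = 0.01327 m²; mean velocity V = ṁ/(ρA) = 0.05528/(1020 · 0.01327) = 0.004083 m/s.
Reynolds number Re = ρVD/μ = 1020 · 0.004083 · 0.13 / 0.000973 = 556.4.
Re < 2300 → laminar flow, so f = 64/Re = 64/556.4 = 0.115 (the turbulent correlation is not needed).
Darcy-Weisbach: ΔP = f(L/D)(ρV²/2) = 0.115·(808/0.13)·(1020·0.004083²/2) = 0.115·6215·0.008502 = 6.078 Pa.
ΔP = 6.078 Pa = 6.08×10^-5 bar.

ΔP ≈ 6.08×10^-5 bar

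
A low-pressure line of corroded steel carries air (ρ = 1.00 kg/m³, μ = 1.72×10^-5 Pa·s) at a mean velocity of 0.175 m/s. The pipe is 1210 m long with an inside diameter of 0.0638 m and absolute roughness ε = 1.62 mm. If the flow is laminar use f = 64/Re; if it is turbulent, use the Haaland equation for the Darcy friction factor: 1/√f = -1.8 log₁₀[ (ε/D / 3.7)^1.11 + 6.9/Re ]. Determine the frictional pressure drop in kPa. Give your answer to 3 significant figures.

ΔP ≈ 0.0286 kPa

Reynolds number Re = ρVD/μ = 1 · 0.175 · 0.0638 / 1.72e-05 = 649.1.
Re < 2300 → laminar flow, so f = 64/Re = 64/649.1 = 0.09859 (the turbulent correlation is not needed).
Darcy-Weisbach: ΔP = f(L/D)(ρV²/2) = 0.09859·(1210/0.0638)·(1·0.175²/2) = 0.09859·1.897e+04·0.01531 = 28.63 Pa.
ΔP = 28.63 Pa = 0.0286 kPa.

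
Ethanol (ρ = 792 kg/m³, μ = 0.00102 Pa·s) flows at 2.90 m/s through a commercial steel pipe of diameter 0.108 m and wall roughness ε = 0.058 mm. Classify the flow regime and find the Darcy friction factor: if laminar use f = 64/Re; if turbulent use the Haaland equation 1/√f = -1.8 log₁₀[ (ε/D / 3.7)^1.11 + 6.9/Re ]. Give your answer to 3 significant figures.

f ≈ 0.0185

Re = ρVD/μ = 792·2.9·0.108/0.00102 = 2.432e+05.
Re > 4000 → turbulent. ε/D = 5.8e-05/0.108 = 0.000537; Haaland: 1/√f = -1.8 log₁₀[5.49e-05 + 2.84e-05] = 7.343, so f = 0.01855.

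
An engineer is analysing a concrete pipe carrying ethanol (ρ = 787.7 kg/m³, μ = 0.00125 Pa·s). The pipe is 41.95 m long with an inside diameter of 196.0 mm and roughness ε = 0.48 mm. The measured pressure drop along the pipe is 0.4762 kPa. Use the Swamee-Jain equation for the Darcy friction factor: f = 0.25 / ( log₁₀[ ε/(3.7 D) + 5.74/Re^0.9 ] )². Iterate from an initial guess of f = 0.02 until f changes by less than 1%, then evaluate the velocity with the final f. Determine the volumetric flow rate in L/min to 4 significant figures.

Rearranging Darcy-Weisbach: V = √(2·ΔP·D/(f·L·ρ)). With ε/D = 0.00048/0.196 = 0.00245, iterate starting from f = 0.02:
  f = 0.02 → V = √(2·476.2·0.196/(0.02·41.95·787.7)) = 0.5315 m/s; Re = ρVD/μ = 6.564e+04; f → 0.02718
  f = 0.02718 → V = 0.4559 m/s; Re = 5.631e+04; f → 0.0275
  f = 0.0275 → V = 0.4532 m/s; Re = 5.598e+04; f → 0.02752
Converged (Δf/f < 1%). With the final f = 0.02752: V = √(2·476.2·0.196/(0.02752·41.95·787.7)) = 0.4531 m/s.
Q = V·A = 0.4531·(π/4·0.196²) = 0.01367 m³/s = 820.2 L/min.

Q ≈ 820.2 L/min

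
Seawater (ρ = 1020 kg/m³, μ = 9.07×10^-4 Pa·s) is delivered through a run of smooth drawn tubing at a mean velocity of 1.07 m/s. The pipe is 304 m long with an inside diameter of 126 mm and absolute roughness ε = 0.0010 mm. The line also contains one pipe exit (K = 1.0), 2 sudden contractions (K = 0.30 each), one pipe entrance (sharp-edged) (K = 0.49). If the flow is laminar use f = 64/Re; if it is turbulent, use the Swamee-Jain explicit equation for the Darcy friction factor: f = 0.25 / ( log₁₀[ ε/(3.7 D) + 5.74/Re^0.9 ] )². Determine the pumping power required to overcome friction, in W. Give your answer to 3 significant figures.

P ≈ 326 W

Reynolds number Re = ρVD/μ = 1020 · 1.07 · 0.126 / 0.000907 = 1.516e+05.
Re > 4000 → turbulent. Relative roughness ε/D = 1e-06/0.126 = 7.94e-06. Swamee-Jain: f = 0.25/(log₁₀[7.94e-06/3.7 + 5.74/1.516e+05^0.9])² = 0.25/(log₁₀[2.15e-06 + 0.000125])² = 0.25/(-3.896)² = 0.01647.
Total minor-loss coefficient ΣK = 1·1 + 2·0.3 + 1·0.49 = 2.09.
ΔP = [f·L/D + ΣK]·(ρV²/2) = [0.01647·304/0.126 + 2.09]·(1020·1.07²/2) = [39.73 + 2.09]·583.9 = 2.442e+04 Pa.
Q = V·A = 1.07·0.01247 = 0.01334 m³/s.
Pumping power P = QΔP = 0.01334·2.442e+04 = 325.8 W = 326 W.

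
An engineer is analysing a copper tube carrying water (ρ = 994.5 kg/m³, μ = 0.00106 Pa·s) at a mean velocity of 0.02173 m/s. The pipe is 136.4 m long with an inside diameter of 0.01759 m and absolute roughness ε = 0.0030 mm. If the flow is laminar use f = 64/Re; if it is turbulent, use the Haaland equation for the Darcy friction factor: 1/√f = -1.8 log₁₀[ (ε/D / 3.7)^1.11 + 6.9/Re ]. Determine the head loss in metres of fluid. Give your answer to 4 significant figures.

Reynolds number Re = ρVD/μ = 994.5 · 0.02173 · 0.01759 / 0.00106 = 358.6.
Re < 2300 → laminar flow, so f = 64/Re = 64/358.6 = 0.1785 (the turbulent correlation is not needed).
Darcy-Weisbach: ΔP = f(L/D)(ρV²/2) = 0.1785·(136.4/0.01759)·(994.5·0.02173²/2) = 0.1785·7754·0.2348 = 324.9 Pa.
Head loss h_f = ΔP/(ρg) = 324.9/(994.5·9.81) = 0.03331 m.

h_f ≈ 0.03331 m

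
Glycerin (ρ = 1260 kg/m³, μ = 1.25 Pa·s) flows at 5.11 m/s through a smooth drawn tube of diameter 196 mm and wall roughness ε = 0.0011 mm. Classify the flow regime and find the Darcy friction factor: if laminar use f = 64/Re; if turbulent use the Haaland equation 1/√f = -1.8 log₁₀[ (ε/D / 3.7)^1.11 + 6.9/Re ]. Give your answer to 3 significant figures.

f ≈ 0.0634

Re = ρVD/μ = 1260·5.11·0.196/1.25 = 1010.
Re < 2300 → laminar, so f = 64/Re = 0.06339 (roughness is irrelevant in laminar flow).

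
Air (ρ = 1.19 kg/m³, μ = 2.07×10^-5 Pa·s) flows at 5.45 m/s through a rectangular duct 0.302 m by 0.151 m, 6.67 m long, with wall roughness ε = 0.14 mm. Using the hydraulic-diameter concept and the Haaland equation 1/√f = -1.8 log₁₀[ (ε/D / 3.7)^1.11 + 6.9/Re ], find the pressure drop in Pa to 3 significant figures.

ΔP ≈ 12.9 Pa

Hydraulic diameter D_h = 4A/P = 4·(0.302·0.151)/(2·(0.302+0.151)) = 0.1824/0.906 = 0.2013 m.
Re = ρVD_h/μ = 1.19·5.45·0.2013/2.07e-05 = 6.308e+04.
ε/D_h = 0.00014/0.2013 = 0.000695; Haaland gives 1/√f = -1.8 log₁₀[7.31e-05+0.000109] = 6.73, so f = 0.02208.
ΔP = f(L/D_h)(ρV²/2) = 0.02208·6.67/0.2013·17.67 = 12.93 Pa.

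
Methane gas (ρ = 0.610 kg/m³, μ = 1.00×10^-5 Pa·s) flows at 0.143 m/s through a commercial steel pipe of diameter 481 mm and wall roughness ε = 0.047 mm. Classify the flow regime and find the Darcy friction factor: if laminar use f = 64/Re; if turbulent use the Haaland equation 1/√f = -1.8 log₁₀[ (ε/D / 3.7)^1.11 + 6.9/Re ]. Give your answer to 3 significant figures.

f ≈ 0.0399

Re = ρVD/μ = 0.61·0.143·0.481/1e-05 = 4196.
Re > 4000 → turbulent. ε/D = 4.7e-05/0.481 = 9.77e-05; Haaland: 1/√f = -1.8 log₁₀[8.28e-06 + 0.00164] = 5.007, so f = 0.03988.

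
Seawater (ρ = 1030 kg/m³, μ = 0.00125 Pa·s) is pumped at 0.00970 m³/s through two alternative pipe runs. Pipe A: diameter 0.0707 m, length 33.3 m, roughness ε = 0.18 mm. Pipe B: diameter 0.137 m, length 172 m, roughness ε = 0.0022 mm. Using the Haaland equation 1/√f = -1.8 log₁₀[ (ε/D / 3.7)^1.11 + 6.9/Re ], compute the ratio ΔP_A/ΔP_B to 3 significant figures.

ΔP_A/ΔP_B ≈ 7.22

Pipe A: V = Q/A = 0.0097/0.003926 = 2.471 m/s; Re = 1.439e+05; ε/D = 0.00255; Haaland → f = 0.02597; ΔP_A = f(L/D)(ρV²/2) = 3.845e+04 Pa.
Pipe B: V = Q/A = 0.0097/0.01474 = 0.658 m/s; Re = 7.428e+04; ε/D = 1.61e-05; Haaland → f = 0.01903; ΔP_B = f(L/D)(ρV²/2) = 5329 Pa.
ΔP_A/ΔP_B = 3.845e+04/5329 = 7.22.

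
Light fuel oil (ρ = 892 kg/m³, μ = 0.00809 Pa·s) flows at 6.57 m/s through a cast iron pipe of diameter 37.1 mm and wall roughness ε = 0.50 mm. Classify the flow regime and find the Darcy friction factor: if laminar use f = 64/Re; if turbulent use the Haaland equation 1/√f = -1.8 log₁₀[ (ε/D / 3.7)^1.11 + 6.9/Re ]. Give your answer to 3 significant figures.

Re = ρVD/μ = 892·6.57·0.0371/0.00809 = 2.688e+04.
Re > 4000 → turbulent. ε/D = 0.0005/0.0371 = 0.0135; Haaland: 1/√f = -1.8 log₁₀[0.00196 + 0.000257] = 4.776, so f = 0.04383.

f ≈ 0.0438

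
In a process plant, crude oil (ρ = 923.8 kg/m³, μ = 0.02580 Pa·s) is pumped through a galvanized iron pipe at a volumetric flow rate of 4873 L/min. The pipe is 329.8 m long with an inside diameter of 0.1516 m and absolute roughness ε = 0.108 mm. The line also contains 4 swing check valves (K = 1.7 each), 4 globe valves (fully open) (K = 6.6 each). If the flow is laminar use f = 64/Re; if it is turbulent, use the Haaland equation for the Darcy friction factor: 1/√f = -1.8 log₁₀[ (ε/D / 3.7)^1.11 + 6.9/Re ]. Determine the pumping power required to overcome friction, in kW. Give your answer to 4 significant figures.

P ≈ 68.14 kW

Q = 4873 L/min = 4873/60000 = 0.08122 m³/s.
Cross-sectional area A = πD²/4 = π(0.1516)²/4 = 0.01805 m²; mean velocity V = Q/A = 0.08122/0.01805 = 4.499 m/s.
Reynolds number Re = ρVD/μ = 923.8 · 4.499 · 0.1516 / 0.0258 = 2.442e+04.
Re > 4000 → turbulent. Relative roughness ε/D = 0.000108/0.1516 = 0.000712. Haaland: 1/√f = -1.8 log₁₀[(0.000712/3.7)^1.11 + 6.9/2.442e+04] = -1.8 log₁₀[7.51e-05 + 0.000283] = 6.204, so f = 0.02598.
Total minor-loss coefficient ΣK = 4·1.7 + 4·6.6 = 33.2.
ΔP = [f·L/D + ΣK]·(ρV²/2) = [0.02598·329.8/0.1516 + 33.2]·(923.8·4.499²/2) = [56.52 + 33.2]·9351 = 8.39e+05 Pa.
Pumping power P = QΔP = 0.08122·8.39e+05 = 68142 W = 68.14 kW.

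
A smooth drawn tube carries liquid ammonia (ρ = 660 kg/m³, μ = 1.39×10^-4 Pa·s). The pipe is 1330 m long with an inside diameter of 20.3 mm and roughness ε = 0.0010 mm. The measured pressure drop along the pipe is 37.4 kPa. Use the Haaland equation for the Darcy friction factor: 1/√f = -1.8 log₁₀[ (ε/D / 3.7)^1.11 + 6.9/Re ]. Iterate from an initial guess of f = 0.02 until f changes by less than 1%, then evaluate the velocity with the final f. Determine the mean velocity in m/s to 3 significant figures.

Rearranging Darcy-Weisbach: V = √(2·ΔP·D/(f·L·ρ)). With ε/D = 1e-06/0.0203 = 4.93e-05, iterate starting from f = 0.02:
  f = 0.02 → V = √(2·3.74e+04·0.0203/(0.02·1330·660)) = 0.2941 m/s; Re = ρVD/μ = 2.835e+04; f → 0.02373
  f = 0.02373 → V = 0.27 m/s; Re = 2.603e+04; f → 0.02421
  f = 0.02421 → V = 0.2673 m/s; Re = 2.576e+04; f → 0.02427
Converged (Δf/f < 1%). With the final f = 0.02427: V = √(2·3.74e+04·0.0203/(0.02427·1330·660)) = 0.267 m/s.

V ≈ 0.267 m/s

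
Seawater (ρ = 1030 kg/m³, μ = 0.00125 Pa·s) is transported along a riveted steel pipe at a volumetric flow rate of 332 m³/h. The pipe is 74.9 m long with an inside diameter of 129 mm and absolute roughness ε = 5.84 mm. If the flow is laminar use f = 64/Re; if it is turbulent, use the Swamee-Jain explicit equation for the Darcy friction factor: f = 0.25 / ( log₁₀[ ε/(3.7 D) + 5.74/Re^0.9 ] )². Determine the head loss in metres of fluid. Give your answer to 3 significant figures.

h_f ≈ 101 m

Q = 332 m³/h = 332/3600 = 0.09222 m³/s.
Cross-sectional area A = πD²/4 = π(0.129)²/4 = 0.01307 m²; mean velocity V = Q/A = 0.09222/0.01307 = 7.056 m/s.
Reynolds number Re = ρVD/μ = 1030 · 7.056 · 0.129 / 0.00125 = 7.5e+05.
Re > 4000 → turbulent. Relative roughness ε/D = 0.00584/0.129 = 0.0453. Swamee-Jain: f = 0.25/(log₁₀[0.0453/3.7 + 5.74/7.5e+05^0.9])² = 0.25/(log₁₀[0.0122 + 2.96e-05])² = 0.25/(-1.911)² = 0.06843.
Darcy-Weisbach: ΔP = f(L/D)(ρV²/2) = 0.06843·(74.9/0.129)·(1030·7.056²/2) = 0.06843·580.6·2.564e+04 = 1.019e+06 Pa.
Head loss h_f = ΔP/(ρg) = 1.019e+06/(1030·9.81) = 101 m.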